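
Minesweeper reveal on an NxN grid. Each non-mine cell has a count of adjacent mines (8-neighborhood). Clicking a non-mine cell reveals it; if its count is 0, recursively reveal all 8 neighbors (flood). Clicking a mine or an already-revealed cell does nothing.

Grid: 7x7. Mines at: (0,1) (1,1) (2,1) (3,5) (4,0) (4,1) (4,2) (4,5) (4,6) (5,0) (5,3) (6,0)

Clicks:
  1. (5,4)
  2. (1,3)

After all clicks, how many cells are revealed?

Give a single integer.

Answer: 19

Derivation:
Click 1 (5,4) count=2: revealed 1 new [(5,4)] -> total=1
Click 2 (1,3) count=0: revealed 18 new [(0,2) (0,3) (0,4) (0,5) (0,6) (1,2) (1,3) (1,4) (1,5) (1,6) (2,2) (2,3) (2,4) (2,5) (2,6) (3,2) (3,3) (3,4)] -> total=19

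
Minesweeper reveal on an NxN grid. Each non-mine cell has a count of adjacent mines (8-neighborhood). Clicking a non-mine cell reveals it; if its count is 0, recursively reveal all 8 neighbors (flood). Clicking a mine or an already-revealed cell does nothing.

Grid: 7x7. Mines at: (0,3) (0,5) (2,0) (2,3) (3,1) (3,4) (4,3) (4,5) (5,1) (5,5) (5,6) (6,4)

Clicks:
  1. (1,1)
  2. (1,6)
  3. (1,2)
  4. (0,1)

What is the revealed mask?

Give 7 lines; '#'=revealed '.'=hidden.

Click 1 (1,1) count=1: revealed 1 new [(1,1)] -> total=1
Click 2 (1,6) count=1: revealed 1 new [(1,6)] -> total=2
Click 3 (1,2) count=2: revealed 1 new [(1,2)] -> total=3
Click 4 (0,1) count=0: revealed 4 new [(0,0) (0,1) (0,2) (1,0)] -> total=7

Answer: ###....
###...#
.......
.......
.......
.......
.......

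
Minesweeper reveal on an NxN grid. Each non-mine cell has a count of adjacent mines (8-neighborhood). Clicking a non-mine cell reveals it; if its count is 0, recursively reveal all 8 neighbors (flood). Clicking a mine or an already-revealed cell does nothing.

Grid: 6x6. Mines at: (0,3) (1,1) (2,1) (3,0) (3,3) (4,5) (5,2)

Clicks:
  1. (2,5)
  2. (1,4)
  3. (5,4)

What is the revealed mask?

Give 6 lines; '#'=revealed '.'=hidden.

Click 1 (2,5) count=0: revealed 8 new [(0,4) (0,5) (1,4) (1,5) (2,4) (2,5) (3,4) (3,5)] -> total=8
Click 2 (1,4) count=1: revealed 0 new [(none)] -> total=8
Click 3 (5,4) count=1: revealed 1 new [(5,4)] -> total=9

Answer: ....##
....##
....##
....##
......
....#.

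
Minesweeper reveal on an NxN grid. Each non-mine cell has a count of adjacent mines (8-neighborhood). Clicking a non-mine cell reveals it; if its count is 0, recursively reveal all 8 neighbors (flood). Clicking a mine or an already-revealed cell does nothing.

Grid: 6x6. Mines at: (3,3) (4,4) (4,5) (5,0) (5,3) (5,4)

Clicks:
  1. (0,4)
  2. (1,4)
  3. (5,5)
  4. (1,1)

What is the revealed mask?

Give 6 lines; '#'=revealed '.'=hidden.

Click 1 (0,4) count=0: revealed 26 new [(0,0) (0,1) (0,2) (0,3) (0,4) (0,5) (1,0) (1,1) (1,2) (1,3) (1,4) (1,5) (2,0) (2,1) (2,2) (2,3) (2,4) (2,5) (3,0) (3,1) (3,2) (3,4) (3,5) (4,0) (4,1) (4,2)] -> total=26
Click 2 (1,4) count=0: revealed 0 new [(none)] -> total=26
Click 3 (5,5) count=3: revealed 1 new [(5,5)] -> total=27
Click 4 (1,1) count=0: revealed 0 new [(none)] -> total=27

Answer: ######
######
######
###.##
###...
.....#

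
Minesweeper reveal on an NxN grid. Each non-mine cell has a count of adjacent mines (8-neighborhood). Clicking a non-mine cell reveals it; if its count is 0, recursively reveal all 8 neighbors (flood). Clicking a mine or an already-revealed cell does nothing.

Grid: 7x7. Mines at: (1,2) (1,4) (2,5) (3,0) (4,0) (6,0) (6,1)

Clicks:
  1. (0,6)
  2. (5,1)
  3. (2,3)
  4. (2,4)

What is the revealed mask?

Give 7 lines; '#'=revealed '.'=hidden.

Answer: .....##
.....##
...##..
.......
.......
.#.....
.......

Derivation:
Click 1 (0,6) count=0: revealed 4 new [(0,5) (0,6) (1,5) (1,6)] -> total=4
Click 2 (5,1) count=3: revealed 1 new [(5,1)] -> total=5
Click 3 (2,3) count=2: revealed 1 new [(2,3)] -> total=6
Click 4 (2,4) count=2: revealed 1 new [(2,4)] -> total=7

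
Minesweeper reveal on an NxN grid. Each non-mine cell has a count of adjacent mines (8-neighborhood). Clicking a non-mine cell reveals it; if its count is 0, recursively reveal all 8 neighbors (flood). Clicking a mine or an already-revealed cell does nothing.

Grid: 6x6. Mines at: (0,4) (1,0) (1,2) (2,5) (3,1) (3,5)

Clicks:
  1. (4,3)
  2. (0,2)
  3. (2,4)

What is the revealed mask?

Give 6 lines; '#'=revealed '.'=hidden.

Click 1 (4,3) count=0: revealed 18 new [(2,2) (2,3) (2,4) (3,2) (3,3) (3,4) (4,0) (4,1) (4,2) (4,3) (4,4) (4,5) (5,0) (5,1) (5,2) (5,3) (5,4) (5,5)] -> total=18
Click 2 (0,2) count=1: revealed 1 new [(0,2)] -> total=19
Click 3 (2,4) count=2: revealed 0 new [(none)] -> total=19

Answer: ..#...
......
..###.
..###.
######
######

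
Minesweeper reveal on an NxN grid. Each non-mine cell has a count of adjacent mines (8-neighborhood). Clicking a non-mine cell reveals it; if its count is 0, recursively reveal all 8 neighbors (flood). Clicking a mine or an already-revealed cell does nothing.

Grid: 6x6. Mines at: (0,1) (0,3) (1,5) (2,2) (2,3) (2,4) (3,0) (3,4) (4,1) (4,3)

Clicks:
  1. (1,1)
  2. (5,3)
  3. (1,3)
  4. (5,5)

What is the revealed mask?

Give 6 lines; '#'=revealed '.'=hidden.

Answer: ......
.#.#..
......
......
....##
...###

Derivation:
Click 1 (1,1) count=2: revealed 1 new [(1,1)] -> total=1
Click 2 (5,3) count=1: revealed 1 new [(5,3)] -> total=2
Click 3 (1,3) count=4: revealed 1 new [(1,3)] -> total=3
Click 4 (5,5) count=0: revealed 4 new [(4,4) (4,5) (5,4) (5,5)] -> total=7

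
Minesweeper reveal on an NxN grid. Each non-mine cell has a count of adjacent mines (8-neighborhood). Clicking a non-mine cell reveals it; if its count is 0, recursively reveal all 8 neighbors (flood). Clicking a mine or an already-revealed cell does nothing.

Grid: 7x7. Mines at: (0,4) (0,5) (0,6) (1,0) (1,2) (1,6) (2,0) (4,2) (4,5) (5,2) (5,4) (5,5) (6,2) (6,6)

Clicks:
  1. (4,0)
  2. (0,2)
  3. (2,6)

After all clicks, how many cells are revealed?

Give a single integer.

Answer: 10

Derivation:
Click 1 (4,0) count=0: revealed 8 new [(3,0) (3,1) (4,0) (4,1) (5,0) (5,1) (6,0) (6,1)] -> total=8
Click 2 (0,2) count=1: revealed 1 new [(0,2)] -> total=9
Click 3 (2,6) count=1: revealed 1 new [(2,6)] -> total=10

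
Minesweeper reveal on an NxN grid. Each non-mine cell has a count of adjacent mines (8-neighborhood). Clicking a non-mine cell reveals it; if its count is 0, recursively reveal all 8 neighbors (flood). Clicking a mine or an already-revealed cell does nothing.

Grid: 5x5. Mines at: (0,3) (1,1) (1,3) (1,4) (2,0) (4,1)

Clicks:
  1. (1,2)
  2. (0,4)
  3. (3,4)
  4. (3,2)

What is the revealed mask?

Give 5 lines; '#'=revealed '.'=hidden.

Answer: ....#
..#..
..###
..###
..###

Derivation:
Click 1 (1,2) count=3: revealed 1 new [(1,2)] -> total=1
Click 2 (0,4) count=3: revealed 1 new [(0,4)] -> total=2
Click 3 (3,4) count=0: revealed 9 new [(2,2) (2,3) (2,4) (3,2) (3,3) (3,4) (4,2) (4,3) (4,4)] -> total=11
Click 4 (3,2) count=1: revealed 0 new [(none)] -> total=11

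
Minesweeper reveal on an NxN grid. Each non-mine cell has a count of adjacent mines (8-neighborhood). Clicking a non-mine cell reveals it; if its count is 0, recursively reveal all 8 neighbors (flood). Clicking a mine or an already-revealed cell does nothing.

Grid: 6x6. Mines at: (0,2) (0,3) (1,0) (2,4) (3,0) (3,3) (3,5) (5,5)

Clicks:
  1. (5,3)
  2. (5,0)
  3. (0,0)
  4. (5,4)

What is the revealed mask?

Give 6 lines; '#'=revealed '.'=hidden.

Answer: #.....
......
......
......
#####.
#####.

Derivation:
Click 1 (5,3) count=0: revealed 10 new [(4,0) (4,1) (4,2) (4,3) (4,4) (5,0) (5,1) (5,2) (5,3) (5,4)] -> total=10
Click 2 (5,0) count=0: revealed 0 new [(none)] -> total=10
Click 3 (0,0) count=1: revealed 1 new [(0,0)] -> total=11
Click 4 (5,4) count=1: revealed 0 new [(none)] -> total=11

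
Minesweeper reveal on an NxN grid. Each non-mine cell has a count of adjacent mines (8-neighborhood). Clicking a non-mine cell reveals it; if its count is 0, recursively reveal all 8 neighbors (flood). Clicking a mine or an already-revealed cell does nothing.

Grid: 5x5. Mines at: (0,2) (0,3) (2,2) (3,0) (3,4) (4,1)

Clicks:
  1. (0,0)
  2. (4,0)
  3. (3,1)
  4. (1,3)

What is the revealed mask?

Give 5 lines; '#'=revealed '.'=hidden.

Click 1 (0,0) count=0: revealed 6 new [(0,0) (0,1) (1,0) (1,1) (2,0) (2,1)] -> total=6
Click 2 (4,0) count=2: revealed 1 new [(4,0)] -> total=7
Click 3 (3,1) count=3: revealed 1 new [(3,1)] -> total=8
Click 4 (1,3) count=3: revealed 1 new [(1,3)] -> total=9

Answer: ##...
##.#.
##...
.#...
#....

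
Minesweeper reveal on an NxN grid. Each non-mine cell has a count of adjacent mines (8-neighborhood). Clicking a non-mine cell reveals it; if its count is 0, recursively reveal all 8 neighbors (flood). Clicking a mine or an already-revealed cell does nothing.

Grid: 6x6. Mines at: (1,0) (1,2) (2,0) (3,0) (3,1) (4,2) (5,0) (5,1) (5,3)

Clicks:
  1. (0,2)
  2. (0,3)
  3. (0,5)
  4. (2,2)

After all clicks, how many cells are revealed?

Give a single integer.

Click 1 (0,2) count=1: revealed 1 new [(0,2)] -> total=1
Click 2 (0,3) count=1: revealed 1 new [(0,3)] -> total=2
Click 3 (0,5) count=0: revealed 16 new [(0,4) (0,5) (1,3) (1,4) (1,5) (2,3) (2,4) (2,5) (3,3) (3,4) (3,5) (4,3) (4,4) (4,5) (5,4) (5,5)] -> total=18
Click 4 (2,2) count=2: revealed 1 new [(2,2)] -> total=19

Answer: 19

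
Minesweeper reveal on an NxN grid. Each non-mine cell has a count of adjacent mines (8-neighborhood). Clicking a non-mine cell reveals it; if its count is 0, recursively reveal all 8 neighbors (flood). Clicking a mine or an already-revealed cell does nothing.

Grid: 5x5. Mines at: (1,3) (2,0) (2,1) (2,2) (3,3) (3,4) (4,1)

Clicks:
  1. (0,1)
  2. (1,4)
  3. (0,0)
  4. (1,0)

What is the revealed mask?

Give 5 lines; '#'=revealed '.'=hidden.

Answer: ###..
###.#
.....
.....
.....

Derivation:
Click 1 (0,1) count=0: revealed 6 new [(0,0) (0,1) (0,2) (1,0) (1,1) (1,2)] -> total=6
Click 2 (1,4) count=1: revealed 1 new [(1,4)] -> total=7
Click 3 (0,0) count=0: revealed 0 new [(none)] -> total=7
Click 4 (1,0) count=2: revealed 0 new [(none)] -> total=7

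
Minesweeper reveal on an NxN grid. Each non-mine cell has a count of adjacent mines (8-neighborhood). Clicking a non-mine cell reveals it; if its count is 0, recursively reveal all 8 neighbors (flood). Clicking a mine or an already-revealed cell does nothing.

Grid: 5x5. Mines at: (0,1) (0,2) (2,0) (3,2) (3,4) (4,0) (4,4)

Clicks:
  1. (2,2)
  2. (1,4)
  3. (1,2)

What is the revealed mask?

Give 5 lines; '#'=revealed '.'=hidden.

Answer: ...##
..###
..###
.....
.....

Derivation:
Click 1 (2,2) count=1: revealed 1 new [(2,2)] -> total=1
Click 2 (1,4) count=0: revealed 6 new [(0,3) (0,4) (1,3) (1,4) (2,3) (2,4)] -> total=7
Click 3 (1,2) count=2: revealed 1 new [(1,2)] -> total=8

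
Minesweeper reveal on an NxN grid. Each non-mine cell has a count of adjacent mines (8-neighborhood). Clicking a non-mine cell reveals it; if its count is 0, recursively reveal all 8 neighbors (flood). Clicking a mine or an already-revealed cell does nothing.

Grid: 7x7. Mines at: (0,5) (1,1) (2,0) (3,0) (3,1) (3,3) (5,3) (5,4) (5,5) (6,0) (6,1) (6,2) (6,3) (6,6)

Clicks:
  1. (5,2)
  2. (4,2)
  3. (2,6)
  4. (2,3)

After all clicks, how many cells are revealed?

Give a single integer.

Answer: 15

Derivation:
Click 1 (5,2) count=4: revealed 1 new [(5,2)] -> total=1
Click 2 (4,2) count=3: revealed 1 new [(4,2)] -> total=2
Click 3 (2,6) count=0: revealed 12 new [(1,4) (1,5) (1,6) (2,4) (2,5) (2,6) (3,4) (3,5) (3,6) (4,4) (4,5) (4,6)] -> total=14
Click 4 (2,3) count=1: revealed 1 new [(2,3)] -> total=15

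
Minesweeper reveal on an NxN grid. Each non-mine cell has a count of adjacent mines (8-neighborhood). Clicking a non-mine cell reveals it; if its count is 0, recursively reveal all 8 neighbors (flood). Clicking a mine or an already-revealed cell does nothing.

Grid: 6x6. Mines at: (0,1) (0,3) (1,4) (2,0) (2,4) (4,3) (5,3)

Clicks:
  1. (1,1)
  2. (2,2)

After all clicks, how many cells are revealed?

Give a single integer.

Click 1 (1,1) count=2: revealed 1 new [(1,1)] -> total=1
Click 2 (2,2) count=0: revealed 8 new [(1,2) (1,3) (2,1) (2,2) (2,3) (3,1) (3,2) (3,3)] -> total=9

Answer: 9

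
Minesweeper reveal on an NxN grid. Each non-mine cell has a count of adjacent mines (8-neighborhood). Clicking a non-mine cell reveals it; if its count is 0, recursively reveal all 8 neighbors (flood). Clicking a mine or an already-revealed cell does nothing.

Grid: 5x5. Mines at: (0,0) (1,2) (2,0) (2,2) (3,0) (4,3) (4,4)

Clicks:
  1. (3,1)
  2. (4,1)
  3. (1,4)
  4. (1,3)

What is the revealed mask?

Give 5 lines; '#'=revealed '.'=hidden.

Click 1 (3,1) count=3: revealed 1 new [(3,1)] -> total=1
Click 2 (4,1) count=1: revealed 1 new [(4,1)] -> total=2
Click 3 (1,4) count=0: revealed 8 new [(0,3) (0,4) (1,3) (1,4) (2,3) (2,4) (3,3) (3,4)] -> total=10
Click 4 (1,3) count=2: revealed 0 new [(none)] -> total=10

Answer: ...##
...##
...##
.#.##
.#...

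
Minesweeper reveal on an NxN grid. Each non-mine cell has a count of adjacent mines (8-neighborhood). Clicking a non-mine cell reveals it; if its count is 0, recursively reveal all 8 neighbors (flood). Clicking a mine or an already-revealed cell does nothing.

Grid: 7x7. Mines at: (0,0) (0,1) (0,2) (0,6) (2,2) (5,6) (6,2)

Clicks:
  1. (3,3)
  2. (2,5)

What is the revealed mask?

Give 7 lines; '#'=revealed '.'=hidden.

Answer: ...###.
##.####
##.####
#######
#######
######.
##.###.

Derivation:
Click 1 (3,3) count=1: revealed 1 new [(3,3)] -> total=1
Click 2 (2,5) count=0: revealed 39 new [(0,3) (0,4) (0,5) (1,0) (1,1) (1,3) (1,4) (1,5) (1,6) (2,0) (2,1) (2,3) (2,4) (2,5) (2,6) (3,0) (3,1) (3,2) (3,4) (3,5) (3,6) (4,0) (4,1) (4,2) (4,3) (4,4) (4,5) (4,6) (5,0) (5,1) (5,2) (5,3) (5,4) (5,5) (6,0) (6,1) (6,3) (6,4) (6,5)] -> total=40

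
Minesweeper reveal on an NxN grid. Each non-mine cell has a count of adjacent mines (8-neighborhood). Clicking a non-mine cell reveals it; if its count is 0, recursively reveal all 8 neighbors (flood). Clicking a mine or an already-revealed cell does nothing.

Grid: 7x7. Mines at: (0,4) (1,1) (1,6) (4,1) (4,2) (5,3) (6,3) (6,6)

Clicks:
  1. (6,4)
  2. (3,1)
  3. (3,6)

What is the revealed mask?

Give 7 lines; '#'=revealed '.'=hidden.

Answer: .......
..####.
..#####
.######
...####
....###
....#..

Derivation:
Click 1 (6,4) count=2: revealed 1 new [(6,4)] -> total=1
Click 2 (3,1) count=2: revealed 1 new [(3,1)] -> total=2
Click 3 (3,6) count=0: revealed 21 new [(1,2) (1,3) (1,4) (1,5) (2,2) (2,3) (2,4) (2,5) (2,6) (3,2) (3,3) (3,4) (3,5) (3,6) (4,3) (4,4) (4,5) (4,6) (5,4) (5,5) (5,6)] -> total=23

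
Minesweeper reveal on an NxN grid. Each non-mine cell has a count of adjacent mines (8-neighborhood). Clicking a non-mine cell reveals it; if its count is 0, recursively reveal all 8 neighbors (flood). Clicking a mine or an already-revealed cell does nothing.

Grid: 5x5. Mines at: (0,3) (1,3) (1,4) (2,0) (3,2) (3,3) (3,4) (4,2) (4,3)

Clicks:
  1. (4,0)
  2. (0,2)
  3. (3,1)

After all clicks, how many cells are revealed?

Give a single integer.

Answer: 5

Derivation:
Click 1 (4,0) count=0: revealed 4 new [(3,0) (3,1) (4,0) (4,1)] -> total=4
Click 2 (0,2) count=2: revealed 1 new [(0,2)] -> total=5
Click 3 (3,1) count=3: revealed 0 new [(none)] -> total=5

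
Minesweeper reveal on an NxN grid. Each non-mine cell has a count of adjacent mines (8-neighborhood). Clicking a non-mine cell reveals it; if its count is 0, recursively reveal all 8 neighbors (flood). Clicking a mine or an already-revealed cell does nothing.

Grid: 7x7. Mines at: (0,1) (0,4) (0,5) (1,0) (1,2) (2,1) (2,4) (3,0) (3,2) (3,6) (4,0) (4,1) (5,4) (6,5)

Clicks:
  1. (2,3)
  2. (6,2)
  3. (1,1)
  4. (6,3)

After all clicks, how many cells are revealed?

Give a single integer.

Answer: 10

Derivation:
Click 1 (2,3) count=3: revealed 1 new [(2,3)] -> total=1
Click 2 (6,2) count=0: revealed 8 new [(5,0) (5,1) (5,2) (5,3) (6,0) (6,1) (6,2) (6,3)] -> total=9
Click 3 (1,1) count=4: revealed 1 new [(1,1)] -> total=10
Click 4 (6,3) count=1: revealed 0 new [(none)] -> total=10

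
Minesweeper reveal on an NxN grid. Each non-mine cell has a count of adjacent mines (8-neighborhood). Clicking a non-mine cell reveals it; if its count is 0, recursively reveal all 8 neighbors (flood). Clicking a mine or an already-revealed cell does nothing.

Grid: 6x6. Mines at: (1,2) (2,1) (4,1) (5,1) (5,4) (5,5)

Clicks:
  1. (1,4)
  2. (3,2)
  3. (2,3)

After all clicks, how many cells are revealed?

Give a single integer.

Click 1 (1,4) count=0: revealed 18 new [(0,3) (0,4) (0,5) (1,3) (1,4) (1,5) (2,2) (2,3) (2,4) (2,5) (3,2) (3,3) (3,4) (3,5) (4,2) (4,3) (4,4) (4,5)] -> total=18
Click 2 (3,2) count=2: revealed 0 new [(none)] -> total=18
Click 3 (2,3) count=1: revealed 0 new [(none)] -> total=18

Answer: 18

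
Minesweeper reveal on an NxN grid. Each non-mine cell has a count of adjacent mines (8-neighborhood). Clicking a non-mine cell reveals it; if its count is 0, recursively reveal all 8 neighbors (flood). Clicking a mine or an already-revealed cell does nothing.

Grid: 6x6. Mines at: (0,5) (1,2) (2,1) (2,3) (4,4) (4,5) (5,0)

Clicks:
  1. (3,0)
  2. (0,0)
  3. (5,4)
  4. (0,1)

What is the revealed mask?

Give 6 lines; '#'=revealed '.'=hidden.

Click 1 (3,0) count=1: revealed 1 new [(3,0)] -> total=1
Click 2 (0,0) count=0: revealed 4 new [(0,0) (0,1) (1,0) (1,1)] -> total=5
Click 3 (5,4) count=2: revealed 1 new [(5,4)] -> total=6
Click 4 (0,1) count=1: revealed 0 new [(none)] -> total=6

Answer: ##....
##....
......
#.....
......
....#.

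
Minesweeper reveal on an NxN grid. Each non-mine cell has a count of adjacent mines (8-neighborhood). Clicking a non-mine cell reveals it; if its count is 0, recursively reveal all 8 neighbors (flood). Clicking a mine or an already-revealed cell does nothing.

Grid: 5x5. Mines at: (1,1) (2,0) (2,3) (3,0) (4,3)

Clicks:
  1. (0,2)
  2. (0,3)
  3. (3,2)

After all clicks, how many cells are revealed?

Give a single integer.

Click 1 (0,2) count=1: revealed 1 new [(0,2)] -> total=1
Click 2 (0,3) count=0: revealed 5 new [(0,3) (0,4) (1,2) (1,3) (1,4)] -> total=6
Click 3 (3,2) count=2: revealed 1 new [(3,2)] -> total=7

Answer: 7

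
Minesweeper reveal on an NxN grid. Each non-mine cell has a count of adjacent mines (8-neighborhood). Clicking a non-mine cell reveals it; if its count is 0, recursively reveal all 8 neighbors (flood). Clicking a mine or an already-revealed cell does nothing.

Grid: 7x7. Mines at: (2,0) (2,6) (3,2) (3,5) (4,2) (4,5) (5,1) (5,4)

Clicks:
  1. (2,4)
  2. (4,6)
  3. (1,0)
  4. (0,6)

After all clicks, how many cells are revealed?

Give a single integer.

Answer: 20

Derivation:
Click 1 (2,4) count=1: revealed 1 new [(2,4)] -> total=1
Click 2 (4,6) count=2: revealed 1 new [(4,6)] -> total=2
Click 3 (1,0) count=1: revealed 1 new [(1,0)] -> total=3
Click 4 (0,6) count=0: revealed 17 new [(0,0) (0,1) (0,2) (0,3) (0,4) (0,5) (0,6) (1,1) (1,2) (1,3) (1,4) (1,5) (1,6) (2,1) (2,2) (2,3) (2,5)] -> total=20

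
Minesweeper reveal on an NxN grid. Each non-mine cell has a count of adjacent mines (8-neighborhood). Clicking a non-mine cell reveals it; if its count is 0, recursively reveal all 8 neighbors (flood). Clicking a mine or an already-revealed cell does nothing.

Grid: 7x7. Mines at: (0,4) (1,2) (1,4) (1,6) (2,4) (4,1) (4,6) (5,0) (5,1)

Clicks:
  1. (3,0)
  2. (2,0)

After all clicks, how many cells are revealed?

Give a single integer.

Answer: 8

Derivation:
Click 1 (3,0) count=1: revealed 1 new [(3,0)] -> total=1
Click 2 (2,0) count=0: revealed 7 new [(0,0) (0,1) (1,0) (1,1) (2,0) (2,1) (3,1)] -> total=8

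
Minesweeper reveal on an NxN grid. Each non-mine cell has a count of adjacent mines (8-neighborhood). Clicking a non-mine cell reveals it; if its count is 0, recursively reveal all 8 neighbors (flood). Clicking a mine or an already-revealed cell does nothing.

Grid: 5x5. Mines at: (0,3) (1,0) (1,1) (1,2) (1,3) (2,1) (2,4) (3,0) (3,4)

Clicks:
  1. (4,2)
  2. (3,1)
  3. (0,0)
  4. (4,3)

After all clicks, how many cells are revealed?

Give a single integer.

Click 1 (4,2) count=0: revealed 6 new [(3,1) (3,2) (3,3) (4,1) (4,2) (4,3)] -> total=6
Click 2 (3,1) count=2: revealed 0 new [(none)] -> total=6
Click 3 (0,0) count=2: revealed 1 new [(0,0)] -> total=7
Click 4 (4,3) count=1: revealed 0 new [(none)] -> total=7

Answer: 7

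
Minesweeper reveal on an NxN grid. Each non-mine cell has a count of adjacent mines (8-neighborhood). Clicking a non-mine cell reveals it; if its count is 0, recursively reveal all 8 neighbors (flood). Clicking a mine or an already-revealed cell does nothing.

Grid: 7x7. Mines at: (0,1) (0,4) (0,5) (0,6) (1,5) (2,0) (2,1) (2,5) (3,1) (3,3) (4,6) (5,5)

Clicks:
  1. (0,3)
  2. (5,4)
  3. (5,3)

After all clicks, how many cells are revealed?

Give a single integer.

Click 1 (0,3) count=1: revealed 1 new [(0,3)] -> total=1
Click 2 (5,4) count=1: revealed 1 new [(5,4)] -> total=2
Click 3 (5,3) count=0: revealed 14 new [(4,0) (4,1) (4,2) (4,3) (4,4) (5,0) (5,1) (5,2) (5,3) (6,0) (6,1) (6,2) (6,3) (6,4)] -> total=16

Answer: 16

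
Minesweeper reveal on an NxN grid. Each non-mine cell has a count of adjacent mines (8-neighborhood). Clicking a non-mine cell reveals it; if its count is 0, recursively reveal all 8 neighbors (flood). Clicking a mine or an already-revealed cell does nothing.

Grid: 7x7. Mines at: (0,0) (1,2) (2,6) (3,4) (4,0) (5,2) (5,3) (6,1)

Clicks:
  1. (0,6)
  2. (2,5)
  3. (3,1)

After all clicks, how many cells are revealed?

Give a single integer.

Click 1 (0,6) count=0: revealed 11 new [(0,3) (0,4) (0,5) (0,6) (1,3) (1,4) (1,5) (1,6) (2,3) (2,4) (2,5)] -> total=11
Click 2 (2,5) count=2: revealed 0 new [(none)] -> total=11
Click 3 (3,1) count=1: revealed 1 new [(3,1)] -> total=12

Answer: 12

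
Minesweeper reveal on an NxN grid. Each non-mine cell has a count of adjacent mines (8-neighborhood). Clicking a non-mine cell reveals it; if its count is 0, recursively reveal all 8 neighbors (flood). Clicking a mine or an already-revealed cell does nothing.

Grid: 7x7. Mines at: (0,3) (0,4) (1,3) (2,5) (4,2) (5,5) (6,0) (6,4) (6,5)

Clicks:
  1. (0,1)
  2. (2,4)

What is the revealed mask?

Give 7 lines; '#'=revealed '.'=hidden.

Click 1 (0,1) count=0: revealed 16 new [(0,0) (0,1) (0,2) (1,0) (1,1) (1,2) (2,0) (2,1) (2,2) (3,0) (3,1) (3,2) (4,0) (4,1) (5,0) (5,1)] -> total=16
Click 2 (2,4) count=2: revealed 1 new [(2,4)] -> total=17

Answer: ###....
###....
###.#..
###....
##.....
##.....
.......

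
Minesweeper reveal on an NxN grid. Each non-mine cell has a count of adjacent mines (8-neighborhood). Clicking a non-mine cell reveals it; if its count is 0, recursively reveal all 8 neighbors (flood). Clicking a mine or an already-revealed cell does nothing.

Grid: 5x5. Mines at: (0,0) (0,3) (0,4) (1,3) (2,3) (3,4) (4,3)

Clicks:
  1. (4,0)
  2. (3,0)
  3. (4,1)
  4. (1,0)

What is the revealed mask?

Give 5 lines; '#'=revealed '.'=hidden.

Click 1 (4,0) count=0: revealed 12 new [(1,0) (1,1) (1,2) (2,0) (2,1) (2,2) (3,0) (3,1) (3,2) (4,0) (4,1) (4,2)] -> total=12
Click 2 (3,0) count=0: revealed 0 new [(none)] -> total=12
Click 3 (4,1) count=0: revealed 0 new [(none)] -> total=12
Click 4 (1,0) count=1: revealed 0 new [(none)] -> total=12

Answer: .....
###..
###..
###..
###..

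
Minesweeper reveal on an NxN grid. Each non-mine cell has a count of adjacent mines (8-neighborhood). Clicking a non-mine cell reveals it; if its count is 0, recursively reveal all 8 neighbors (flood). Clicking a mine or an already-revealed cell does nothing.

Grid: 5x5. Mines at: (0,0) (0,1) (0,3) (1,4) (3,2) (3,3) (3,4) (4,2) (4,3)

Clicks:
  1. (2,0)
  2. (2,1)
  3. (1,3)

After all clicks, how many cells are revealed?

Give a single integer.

Click 1 (2,0) count=0: revealed 8 new [(1,0) (1,1) (2,0) (2,1) (3,0) (3,1) (4,0) (4,1)] -> total=8
Click 2 (2,1) count=1: revealed 0 new [(none)] -> total=8
Click 3 (1,3) count=2: revealed 1 new [(1,3)] -> total=9

Answer: 9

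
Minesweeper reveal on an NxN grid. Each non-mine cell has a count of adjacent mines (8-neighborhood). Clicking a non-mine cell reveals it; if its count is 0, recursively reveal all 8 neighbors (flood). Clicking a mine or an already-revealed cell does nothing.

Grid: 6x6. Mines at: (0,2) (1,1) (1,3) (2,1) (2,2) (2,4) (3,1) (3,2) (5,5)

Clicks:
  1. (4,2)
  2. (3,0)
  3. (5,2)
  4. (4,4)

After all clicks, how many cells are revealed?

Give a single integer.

Answer: 11

Derivation:
Click 1 (4,2) count=2: revealed 1 new [(4,2)] -> total=1
Click 2 (3,0) count=2: revealed 1 new [(3,0)] -> total=2
Click 3 (5,2) count=0: revealed 9 new [(4,0) (4,1) (4,3) (4,4) (5,0) (5,1) (5,2) (5,3) (5,4)] -> total=11
Click 4 (4,4) count=1: revealed 0 new [(none)] -> total=11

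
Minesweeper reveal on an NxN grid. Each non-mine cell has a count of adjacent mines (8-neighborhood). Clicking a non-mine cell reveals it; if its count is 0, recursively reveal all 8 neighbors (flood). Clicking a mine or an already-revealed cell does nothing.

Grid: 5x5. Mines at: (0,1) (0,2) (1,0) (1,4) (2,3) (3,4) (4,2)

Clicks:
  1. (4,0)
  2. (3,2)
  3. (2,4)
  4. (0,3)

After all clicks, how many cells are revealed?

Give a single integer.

Click 1 (4,0) count=0: revealed 6 new [(2,0) (2,1) (3,0) (3,1) (4,0) (4,1)] -> total=6
Click 2 (3,2) count=2: revealed 1 new [(3,2)] -> total=7
Click 3 (2,4) count=3: revealed 1 new [(2,4)] -> total=8
Click 4 (0,3) count=2: revealed 1 new [(0,3)] -> total=9

Answer: 9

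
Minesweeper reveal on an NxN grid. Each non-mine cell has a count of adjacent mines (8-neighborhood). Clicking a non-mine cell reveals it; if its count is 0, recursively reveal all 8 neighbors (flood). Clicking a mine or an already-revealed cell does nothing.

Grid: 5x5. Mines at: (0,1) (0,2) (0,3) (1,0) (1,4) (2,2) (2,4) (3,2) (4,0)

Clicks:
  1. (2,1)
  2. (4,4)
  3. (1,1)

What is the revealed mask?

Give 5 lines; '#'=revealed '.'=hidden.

Click 1 (2,1) count=3: revealed 1 new [(2,1)] -> total=1
Click 2 (4,4) count=0: revealed 4 new [(3,3) (3,4) (4,3) (4,4)] -> total=5
Click 3 (1,1) count=4: revealed 1 new [(1,1)] -> total=6

Answer: .....
.#...
.#...
...##
...##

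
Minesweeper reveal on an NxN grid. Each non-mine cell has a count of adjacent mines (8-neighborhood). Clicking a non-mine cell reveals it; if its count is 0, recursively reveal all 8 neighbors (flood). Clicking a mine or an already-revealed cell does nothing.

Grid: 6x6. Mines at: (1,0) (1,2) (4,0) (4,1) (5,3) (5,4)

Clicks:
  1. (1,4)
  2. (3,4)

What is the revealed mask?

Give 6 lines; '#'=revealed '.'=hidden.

Click 1 (1,4) count=0: revealed 18 new [(0,3) (0,4) (0,5) (1,3) (1,4) (1,5) (2,2) (2,3) (2,4) (2,5) (3,2) (3,3) (3,4) (3,5) (4,2) (4,3) (4,4) (4,5)] -> total=18
Click 2 (3,4) count=0: revealed 0 new [(none)] -> total=18

Answer: ...###
...###
..####
..####
..####
......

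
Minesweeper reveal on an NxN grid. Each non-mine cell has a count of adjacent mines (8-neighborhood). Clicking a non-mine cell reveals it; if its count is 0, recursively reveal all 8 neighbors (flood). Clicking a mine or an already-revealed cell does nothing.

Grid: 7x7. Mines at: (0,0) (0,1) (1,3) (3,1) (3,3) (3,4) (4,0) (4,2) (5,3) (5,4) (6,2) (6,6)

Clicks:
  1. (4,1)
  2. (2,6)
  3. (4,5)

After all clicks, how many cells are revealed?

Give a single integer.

Click 1 (4,1) count=3: revealed 1 new [(4,1)] -> total=1
Click 2 (2,6) count=0: revealed 15 new [(0,4) (0,5) (0,6) (1,4) (1,5) (1,6) (2,4) (2,5) (2,6) (3,5) (3,6) (4,5) (4,6) (5,5) (5,6)] -> total=16
Click 3 (4,5) count=2: revealed 0 new [(none)] -> total=16

Answer: 16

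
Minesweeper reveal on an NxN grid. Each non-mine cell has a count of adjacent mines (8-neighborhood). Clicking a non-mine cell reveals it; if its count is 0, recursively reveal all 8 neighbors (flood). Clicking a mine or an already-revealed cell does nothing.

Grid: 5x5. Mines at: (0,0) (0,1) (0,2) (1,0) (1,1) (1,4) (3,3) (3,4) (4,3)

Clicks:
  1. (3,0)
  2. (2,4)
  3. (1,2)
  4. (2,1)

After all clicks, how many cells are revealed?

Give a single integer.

Answer: 11

Derivation:
Click 1 (3,0) count=0: revealed 9 new [(2,0) (2,1) (2,2) (3,0) (3,1) (3,2) (4,0) (4,1) (4,2)] -> total=9
Click 2 (2,4) count=3: revealed 1 new [(2,4)] -> total=10
Click 3 (1,2) count=3: revealed 1 new [(1,2)] -> total=11
Click 4 (2,1) count=2: revealed 0 new [(none)] -> total=11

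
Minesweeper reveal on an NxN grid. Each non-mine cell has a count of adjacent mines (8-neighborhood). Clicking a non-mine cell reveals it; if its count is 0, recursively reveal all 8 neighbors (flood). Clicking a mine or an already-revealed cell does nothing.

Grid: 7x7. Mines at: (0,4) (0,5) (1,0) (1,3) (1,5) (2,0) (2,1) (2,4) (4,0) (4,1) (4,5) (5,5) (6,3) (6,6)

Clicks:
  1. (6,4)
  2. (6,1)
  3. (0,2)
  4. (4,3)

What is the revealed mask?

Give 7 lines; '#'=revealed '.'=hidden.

Click 1 (6,4) count=2: revealed 1 new [(6,4)] -> total=1
Click 2 (6,1) count=0: revealed 6 new [(5,0) (5,1) (5,2) (6,0) (6,1) (6,2)] -> total=7
Click 3 (0,2) count=1: revealed 1 new [(0,2)] -> total=8
Click 4 (4,3) count=0: revealed 8 new [(3,2) (3,3) (3,4) (4,2) (4,3) (4,4) (5,3) (5,4)] -> total=16

Answer: ..#....
.......
.......
..###..
..###..
#####..
###.#..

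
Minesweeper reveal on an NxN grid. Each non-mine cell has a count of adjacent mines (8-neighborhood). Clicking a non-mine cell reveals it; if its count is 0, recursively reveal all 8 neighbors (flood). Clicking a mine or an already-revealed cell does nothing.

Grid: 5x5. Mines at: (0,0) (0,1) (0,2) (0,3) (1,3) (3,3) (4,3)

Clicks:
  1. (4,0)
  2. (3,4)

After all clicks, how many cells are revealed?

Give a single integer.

Answer: 13

Derivation:
Click 1 (4,0) count=0: revealed 12 new [(1,0) (1,1) (1,2) (2,0) (2,1) (2,2) (3,0) (3,1) (3,2) (4,0) (4,1) (4,2)] -> total=12
Click 2 (3,4) count=2: revealed 1 new [(3,4)] -> total=13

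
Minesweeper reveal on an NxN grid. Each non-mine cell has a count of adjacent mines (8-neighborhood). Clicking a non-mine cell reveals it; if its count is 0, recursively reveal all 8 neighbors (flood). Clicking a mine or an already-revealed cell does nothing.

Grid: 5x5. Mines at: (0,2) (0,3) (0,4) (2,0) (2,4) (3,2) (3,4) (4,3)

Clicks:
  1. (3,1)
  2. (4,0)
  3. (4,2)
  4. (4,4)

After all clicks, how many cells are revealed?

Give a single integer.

Click 1 (3,1) count=2: revealed 1 new [(3,1)] -> total=1
Click 2 (4,0) count=0: revealed 3 new [(3,0) (4,0) (4,1)] -> total=4
Click 3 (4,2) count=2: revealed 1 new [(4,2)] -> total=5
Click 4 (4,4) count=2: revealed 1 new [(4,4)] -> total=6

Answer: 6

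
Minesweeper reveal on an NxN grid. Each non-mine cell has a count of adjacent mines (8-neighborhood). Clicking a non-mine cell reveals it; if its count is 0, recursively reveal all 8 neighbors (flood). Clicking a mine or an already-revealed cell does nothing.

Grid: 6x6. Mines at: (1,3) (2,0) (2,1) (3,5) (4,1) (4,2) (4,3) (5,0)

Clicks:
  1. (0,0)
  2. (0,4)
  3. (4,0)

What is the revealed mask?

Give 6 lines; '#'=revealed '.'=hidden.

Answer: ###.#.
###...
......
......
#.....
......

Derivation:
Click 1 (0,0) count=0: revealed 6 new [(0,0) (0,1) (0,2) (1,0) (1,1) (1,2)] -> total=6
Click 2 (0,4) count=1: revealed 1 new [(0,4)] -> total=7
Click 3 (4,0) count=2: revealed 1 new [(4,0)] -> total=8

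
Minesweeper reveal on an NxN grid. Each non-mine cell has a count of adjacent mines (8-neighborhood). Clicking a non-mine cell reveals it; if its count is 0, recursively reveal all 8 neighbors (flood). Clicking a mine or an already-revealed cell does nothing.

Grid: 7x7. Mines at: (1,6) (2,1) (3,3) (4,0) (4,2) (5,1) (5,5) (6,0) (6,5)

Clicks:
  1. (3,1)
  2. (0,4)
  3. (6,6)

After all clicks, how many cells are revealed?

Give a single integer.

Answer: 18

Derivation:
Click 1 (3,1) count=3: revealed 1 new [(3,1)] -> total=1
Click 2 (0,4) count=0: revealed 16 new [(0,0) (0,1) (0,2) (0,3) (0,4) (0,5) (1,0) (1,1) (1,2) (1,3) (1,4) (1,5) (2,2) (2,3) (2,4) (2,5)] -> total=17
Click 3 (6,6) count=2: revealed 1 new [(6,6)] -> total=18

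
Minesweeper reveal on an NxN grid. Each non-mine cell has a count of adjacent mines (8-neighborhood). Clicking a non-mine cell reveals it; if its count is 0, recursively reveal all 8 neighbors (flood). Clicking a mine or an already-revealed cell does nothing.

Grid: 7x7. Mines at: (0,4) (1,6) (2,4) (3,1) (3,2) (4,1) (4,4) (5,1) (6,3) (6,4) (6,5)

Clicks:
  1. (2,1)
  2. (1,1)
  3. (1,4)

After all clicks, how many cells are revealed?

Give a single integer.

Answer: 13

Derivation:
Click 1 (2,1) count=2: revealed 1 new [(2,1)] -> total=1
Click 2 (1,1) count=0: revealed 11 new [(0,0) (0,1) (0,2) (0,3) (1,0) (1,1) (1,2) (1,3) (2,0) (2,2) (2,3)] -> total=12
Click 3 (1,4) count=2: revealed 1 new [(1,4)] -> total=13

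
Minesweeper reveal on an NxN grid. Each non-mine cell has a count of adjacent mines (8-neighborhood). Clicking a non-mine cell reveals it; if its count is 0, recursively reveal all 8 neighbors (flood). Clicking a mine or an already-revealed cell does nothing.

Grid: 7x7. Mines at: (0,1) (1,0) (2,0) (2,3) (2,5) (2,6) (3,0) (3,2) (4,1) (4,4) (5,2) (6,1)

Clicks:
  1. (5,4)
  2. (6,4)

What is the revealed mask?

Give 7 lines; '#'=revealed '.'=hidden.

Click 1 (5,4) count=1: revealed 1 new [(5,4)] -> total=1
Click 2 (6,4) count=0: revealed 11 new [(3,5) (3,6) (4,5) (4,6) (5,3) (5,5) (5,6) (6,3) (6,4) (6,5) (6,6)] -> total=12

Answer: .......
.......
.......
.....##
.....##
...####
...####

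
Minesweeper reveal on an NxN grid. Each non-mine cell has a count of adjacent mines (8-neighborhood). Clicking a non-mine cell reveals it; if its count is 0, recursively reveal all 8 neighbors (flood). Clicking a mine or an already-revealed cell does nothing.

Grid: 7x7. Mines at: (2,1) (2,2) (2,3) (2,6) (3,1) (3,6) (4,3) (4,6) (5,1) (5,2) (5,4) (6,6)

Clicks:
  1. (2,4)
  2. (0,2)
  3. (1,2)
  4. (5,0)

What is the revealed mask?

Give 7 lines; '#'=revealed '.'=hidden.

Answer: #######
#######
....#..
.......
.......
#......
.......

Derivation:
Click 1 (2,4) count=1: revealed 1 new [(2,4)] -> total=1
Click 2 (0,2) count=0: revealed 14 new [(0,0) (0,1) (0,2) (0,3) (0,4) (0,5) (0,6) (1,0) (1,1) (1,2) (1,3) (1,4) (1,5) (1,6)] -> total=15
Click 3 (1,2) count=3: revealed 0 new [(none)] -> total=15
Click 4 (5,0) count=1: revealed 1 new [(5,0)] -> total=16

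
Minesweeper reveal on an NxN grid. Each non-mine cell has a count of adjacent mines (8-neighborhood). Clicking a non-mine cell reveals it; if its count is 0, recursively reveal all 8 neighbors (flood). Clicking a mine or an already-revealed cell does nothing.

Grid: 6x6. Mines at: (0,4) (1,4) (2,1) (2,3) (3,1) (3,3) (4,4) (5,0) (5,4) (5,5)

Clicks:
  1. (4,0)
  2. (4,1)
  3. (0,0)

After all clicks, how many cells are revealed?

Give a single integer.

Answer: 10

Derivation:
Click 1 (4,0) count=2: revealed 1 new [(4,0)] -> total=1
Click 2 (4,1) count=2: revealed 1 new [(4,1)] -> total=2
Click 3 (0,0) count=0: revealed 8 new [(0,0) (0,1) (0,2) (0,3) (1,0) (1,1) (1,2) (1,3)] -> total=10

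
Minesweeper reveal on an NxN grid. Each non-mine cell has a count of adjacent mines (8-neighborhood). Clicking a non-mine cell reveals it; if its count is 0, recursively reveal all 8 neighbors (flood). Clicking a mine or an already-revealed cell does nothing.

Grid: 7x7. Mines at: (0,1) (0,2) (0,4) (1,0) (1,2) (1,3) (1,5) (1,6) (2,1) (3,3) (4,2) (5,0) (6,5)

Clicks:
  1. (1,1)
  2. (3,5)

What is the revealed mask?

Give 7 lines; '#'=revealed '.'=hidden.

Answer: .......
.#.....
....###
....###
....###
....###
.......

Derivation:
Click 1 (1,1) count=5: revealed 1 new [(1,1)] -> total=1
Click 2 (3,5) count=0: revealed 12 new [(2,4) (2,5) (2,6) (3,4) (3,5) (3,6) (4,4) (4,5) (4,6) (5,4) (5,5) (5,6)] -> total=13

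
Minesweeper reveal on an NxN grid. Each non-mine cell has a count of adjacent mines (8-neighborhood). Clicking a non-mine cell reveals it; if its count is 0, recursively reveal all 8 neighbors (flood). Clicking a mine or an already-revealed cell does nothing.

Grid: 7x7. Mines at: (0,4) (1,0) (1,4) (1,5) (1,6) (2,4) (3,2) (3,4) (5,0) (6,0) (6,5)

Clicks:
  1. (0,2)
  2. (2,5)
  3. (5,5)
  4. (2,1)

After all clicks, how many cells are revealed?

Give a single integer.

Click 1 (0,2) count=0: revealed 9 new [(0,1) (0,2) (0,3) (1,1) (1,2) (1,3) (2,1) (2,2) (2,3)] -> total=9
Click 2 (2,5) count=5: revealed 1 new [(2,5)] -> total=10
Click 3 (5,5) count=1: revealed 1 new [(5,5)] -> total=11
Click 4 (2,1) count=2: revealed 0 new [(none)] -> total=11

Answer: 11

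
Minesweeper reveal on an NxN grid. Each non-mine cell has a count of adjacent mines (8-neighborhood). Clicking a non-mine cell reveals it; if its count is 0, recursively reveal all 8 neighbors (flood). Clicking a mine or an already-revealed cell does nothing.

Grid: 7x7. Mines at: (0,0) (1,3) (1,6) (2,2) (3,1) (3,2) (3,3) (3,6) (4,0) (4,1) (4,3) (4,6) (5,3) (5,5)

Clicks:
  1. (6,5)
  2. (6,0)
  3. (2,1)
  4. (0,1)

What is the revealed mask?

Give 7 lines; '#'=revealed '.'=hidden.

Answer: .#.....
.......
.#.....
.......
.......
###....
###..#.

Derivation:
Click 1 (6,5) count=1: revealed 1 new [(6,5)] -> total=1
Click 2 (6,0) count=0: revealed 6 new [(5,0) (5,1) (5,2) (6,0) (6,1) (6,2)] -> total=7
Click 3 (2,1) count=3: revealed 1 new [(2,1)] -> total=8
Click 4 (0,1) count=1: revealed 1 new [(0,1)] -> total=9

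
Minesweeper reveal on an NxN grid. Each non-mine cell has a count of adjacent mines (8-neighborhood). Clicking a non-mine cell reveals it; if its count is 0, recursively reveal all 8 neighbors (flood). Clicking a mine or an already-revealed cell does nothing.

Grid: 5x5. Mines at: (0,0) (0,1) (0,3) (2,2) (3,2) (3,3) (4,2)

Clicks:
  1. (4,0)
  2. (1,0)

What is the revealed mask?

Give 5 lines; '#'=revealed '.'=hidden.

Click 1 (4,0) count=0: revealed 8 new [(1,0) (1,1) (2,0) (2,1) (3,0) (3,1) (4,0) (4,1)] -> total=8
Click 2 (1,0) count=2: revealed 0 new [(none)] -> total=8

Answer: .....
##...
##...
##...
##...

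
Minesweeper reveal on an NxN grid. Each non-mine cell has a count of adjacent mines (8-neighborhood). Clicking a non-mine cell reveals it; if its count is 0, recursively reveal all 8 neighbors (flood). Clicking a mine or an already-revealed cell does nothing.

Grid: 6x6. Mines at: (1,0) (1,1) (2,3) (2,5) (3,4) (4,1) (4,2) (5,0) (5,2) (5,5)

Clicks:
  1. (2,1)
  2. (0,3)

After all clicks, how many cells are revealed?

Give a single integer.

Click 1 (2,1) count=2: revealed 1 new [(2,1)] -> total=1
Click 2 (0,3) count=0: revealed 8 new [(0,2) (0,3) (0,4) (0,5) (1,2) (1,3) (1,4) (1,5)] -> total=9

Answer: 9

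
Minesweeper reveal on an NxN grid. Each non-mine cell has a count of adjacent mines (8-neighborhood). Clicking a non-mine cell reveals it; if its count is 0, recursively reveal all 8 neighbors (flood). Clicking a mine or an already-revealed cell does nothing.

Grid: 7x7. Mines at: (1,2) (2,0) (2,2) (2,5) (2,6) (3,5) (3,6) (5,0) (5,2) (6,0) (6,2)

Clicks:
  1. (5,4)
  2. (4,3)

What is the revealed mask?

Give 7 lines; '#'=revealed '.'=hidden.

Click 1 (5,4) count=0: revealed 12 new [(4,3) (4,4) (4,5) (4,6) (5,3) (5,4) (5,5) (5,6) (6,3) (6,4) (6,5) (6,6)] -> total=12
Click 2 (4,3) count=1: revealed 0 new [(none)] -> total=12

Answer: .......
.......
.......
.......
...####
...####
...####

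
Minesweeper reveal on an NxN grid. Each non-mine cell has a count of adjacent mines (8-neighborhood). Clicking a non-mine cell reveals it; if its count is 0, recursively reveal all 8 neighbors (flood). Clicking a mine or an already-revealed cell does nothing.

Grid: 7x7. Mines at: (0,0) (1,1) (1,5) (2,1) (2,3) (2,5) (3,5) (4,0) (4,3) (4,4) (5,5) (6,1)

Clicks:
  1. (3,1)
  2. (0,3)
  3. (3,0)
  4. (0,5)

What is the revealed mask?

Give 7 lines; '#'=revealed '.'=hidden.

Click 1 (3,1) count=2: revealed 1 new [(3,1)] -> total=1
Click 2 (0,3) count=0: revealed 6 new [(0,2) (0,3) (0,4) (1,2) (1,3) (1,4)] -> total=7
Click 3 (3,0) count=2: revealed 1 new [(3,0)] -> total=8
Click 4 (0,5) count=1: revealed 1 new [(0,5)] -> total=9

Answer: ..####.
..###..
.......
##.....
.......
.......
.......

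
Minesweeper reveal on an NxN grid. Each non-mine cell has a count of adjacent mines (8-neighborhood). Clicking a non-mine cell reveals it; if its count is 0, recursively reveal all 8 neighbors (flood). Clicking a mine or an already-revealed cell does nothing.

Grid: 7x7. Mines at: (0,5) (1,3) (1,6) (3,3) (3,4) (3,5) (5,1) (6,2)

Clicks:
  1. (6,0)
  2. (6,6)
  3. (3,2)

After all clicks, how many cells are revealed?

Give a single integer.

Answer: 14

Derivation:
Click 1 (6,0) count=1: revealed 1 new [(6,0)] -> total=1
Click 2 (6,6) count=0: revealed 12 new [(4,3) (4,4) (4,5) (4,6) (5,3) (5,4) (5,5) (5,6) (6,3) (6,4) (6,5) (6,6)] -> total=13
Click 3 (3,2) count=1: revealed 1 new [(3,2)] -> total=14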